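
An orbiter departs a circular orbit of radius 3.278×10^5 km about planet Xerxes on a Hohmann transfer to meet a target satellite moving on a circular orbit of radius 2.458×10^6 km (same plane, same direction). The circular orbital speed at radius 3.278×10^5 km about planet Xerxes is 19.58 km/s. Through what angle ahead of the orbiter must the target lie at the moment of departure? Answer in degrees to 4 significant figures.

From the circular-orbit relation v² = μ/r at r = 3.278×10^5 km: μ = v²r = (19.58)² × 3.278×10^5 = 1.25671×10^8 km³/s².
The Hohmann ellipse has a_t = (r₁ + r₂)/2 = 1.3929×10^6 km.
The half-period of the transfer ellipse is t = π√(a_t³/μ) = 4.607×10^5 s.
The target's mean motion on its circular orbit is ω₂ = √(μ/r₂³) = 2.909×10^-6 rad/s.
Angle swept by the target during transfer: ω₂·t = 1.3402 rad = 76.79°.
Arrival is 180° from departure on the ellipse, so φ = 180° − 76.79° = 103.2°.

φ = 103.2°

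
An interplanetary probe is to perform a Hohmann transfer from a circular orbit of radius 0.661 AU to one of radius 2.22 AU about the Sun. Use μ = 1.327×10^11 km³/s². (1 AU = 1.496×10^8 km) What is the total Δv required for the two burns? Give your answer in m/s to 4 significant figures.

Δv = 15290 m/s

In km: r₁ = 0.661 × 1.496×10^8 = 9.88856×10^7 km; r₂ = 2.22 × 1.496×10^8 = 3.32112×10^8 km.
Semi-major axis of the transfer orbit: a_t = (9.88856×10^7 + 3.32112×10^8)/2 = 2.154988×10^8 km.
Circular speed at r₁: v₁ = √(μ/r₁) = √(1.327×10^11/9.88856×10^7) = 36.633 km/s.
On the transfer ellipse at r₁, vis-viva equation gives v_p = √[μ(2/r₁ − 1/a_t)] = 45.477 km/s.
First burn Δv₁ = |v_p − v₁| = 8.844 km/s.
At r₂, v₂ = √(μ/r₂) = 19.98910 km/s.
Transfer-orbit speed at r₂: v_a = √[μ(2/r₂ − 1/a_t)] = 13.54058 km/s.
Second burn Δv₂ = |v₂ − v_a| = 6.449 km/s.
Δv = Δv₁ + Δv₂ = 8.844 + 6.449 = 15.29 km/s.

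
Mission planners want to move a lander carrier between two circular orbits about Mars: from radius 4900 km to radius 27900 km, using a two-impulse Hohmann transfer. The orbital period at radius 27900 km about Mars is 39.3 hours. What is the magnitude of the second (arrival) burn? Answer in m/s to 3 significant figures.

From Kepler's third law T² = 4π²r³/μ at r = 27900 km, T = 39.3 hours = 39.3 × 3600 s = 1.4148×10^5 s: μ = 4π²r³/T² = 42833.4 km³/s².
Transfer-ellipse semi-major axis a_t = (r₁ + r₂)/2 = (4900 + 27900)/2 = 16400 km.
Circular speed at r = 27900 km: v_c = √(μ/r) = 1.2391 km/s.
Transfer-orbit speed at the same r (vis-viva, a = a_t): v_t = √[μ(2/r − 1/a_t)] = 0.67728 km/s.
Δv₂ = |v_t − v_c| = |0.67728 − 1.2391| = 0.5618 km/s.

Δv₂ = 562 m/s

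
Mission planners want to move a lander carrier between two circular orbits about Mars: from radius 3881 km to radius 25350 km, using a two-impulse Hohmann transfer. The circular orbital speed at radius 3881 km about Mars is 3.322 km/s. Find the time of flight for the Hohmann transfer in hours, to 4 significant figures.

From the circular-orbit relation v² = μ/r at r = 3881 km: μ = v²r = (3.322)² × 3881 = 42829.5 km³/s².
Transfer-ellipse semi-major axis a_t = (r₁ + r₂)/2 = (3881 + 25350)/2 = 14615.5 km.
Half the transfer-orbit period gives t = π√(a_t³/μ) = 26822 s.
Converting: 26822 s ÷ 3600 s/hour = 7.451 hours.

t = 7.451 hours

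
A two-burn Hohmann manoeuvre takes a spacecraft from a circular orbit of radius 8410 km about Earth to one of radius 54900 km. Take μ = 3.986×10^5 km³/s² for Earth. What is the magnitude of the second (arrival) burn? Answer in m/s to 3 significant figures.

Δv₂ = 1310 m/s

The Hohmann ellipse has a_t = (r₁ + r₂)/2 = 31655 km.
On the circular orbit at r = 54900 km, v_c = √(μ/r) = 2.695 km/s.
Vis-viva on the transfer ellipse at r = 54900 km gives v_t = √[μ(2/r − 1/a_t)] = 1.389 km/s.
Δv₂ = |v_t − v_c| = |1.389 − 2.695| = 1.306 km/s.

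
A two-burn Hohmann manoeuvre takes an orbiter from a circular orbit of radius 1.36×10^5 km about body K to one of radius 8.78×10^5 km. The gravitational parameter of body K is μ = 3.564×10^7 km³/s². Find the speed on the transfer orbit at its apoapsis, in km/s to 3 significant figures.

Semi-major axis of the transfer orbit: a_t = (1.360×10^5 + 8.780×10^5)/2 = 5.070×10^5 km.
The apoapsis of the transfer ellipse is at r = 8.780×10^5 km.
From the vis-viva equation, v = √[μ(2/r − 1/a_t)] = 3.300 km/s.

v = 3.30 km/s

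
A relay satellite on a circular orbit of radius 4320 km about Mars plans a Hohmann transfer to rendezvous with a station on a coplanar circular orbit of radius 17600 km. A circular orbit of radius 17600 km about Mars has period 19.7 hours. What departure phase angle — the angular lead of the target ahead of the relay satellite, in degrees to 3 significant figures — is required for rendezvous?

From Kepler's third law T² = 4π²r³/μ at r = 17600 km, T = 19.7 hours = 19.7 × 3600 s = 70920 s: μ = 4π²r³/T² = 42791.8 km³/s².
Semi-major axis of the transfer orbit: a_t = (4320 + 17600)/2 = 10960 km.
Transfer time t = π√(a_t³/μ) = 17425.5 s.
The target's mean motion on its circular orbit is ω₂ = √(μ/r₂³) = 8.85954×10^-5 rad/s.
Angle swept by the target during transfer: ω₂·t = 1.54382 rad = 88.454°.
Arrival is 180° from departure on the ellipse, so φ = 180° − 88.454° = 91.5°.

φ = 91.5°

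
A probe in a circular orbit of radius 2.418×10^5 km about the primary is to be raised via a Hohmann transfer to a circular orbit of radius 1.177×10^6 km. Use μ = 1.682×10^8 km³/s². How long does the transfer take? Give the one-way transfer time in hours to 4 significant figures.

t = 40.20 hours

Semi-major axis of the transfer orbit: a_t = (2.418×10^5 + 1.177×10^6)/2 = 7.094×10^5 km.
By Kepler's third law the transfer-orbit period is T = 2π√(a_t³/μ), so t = T/2 = 1.44735×10^5 s.
Converting: 1.44735×10^5 s ÷ 3600 s/hour = 40.20 hours.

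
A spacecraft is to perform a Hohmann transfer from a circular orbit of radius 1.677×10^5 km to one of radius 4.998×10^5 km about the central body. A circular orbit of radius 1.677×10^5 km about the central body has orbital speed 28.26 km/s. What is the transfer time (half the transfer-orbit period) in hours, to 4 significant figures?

From the circular-orbit relation v² = μ/r at r = 1.677×10^5 km: μ = v²r = (28.26)² × 1.677×10^5 = 1.33930×10^8 km³/s².
Transfer-ellipse semi-major axis a_t = (r₁ + r₂)/2 = (1.677×10^5 + 4.998×10^5)/2 = 3.3375×10^5 km.
Half the transfer-orbit period gives t = π√(a_t³/μ) = 52340 s.
Converting: 52340 s ÷ 3600 s/hour = 14.54 hours.

t = 14.54 hours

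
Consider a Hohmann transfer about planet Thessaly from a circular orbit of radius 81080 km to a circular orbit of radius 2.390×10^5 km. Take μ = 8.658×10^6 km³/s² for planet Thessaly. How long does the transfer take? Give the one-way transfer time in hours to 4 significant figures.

t = 18.99 hours

The Hohmann ellipse has a_t = (r₁ + r₂)/2 = 1.6004×10^5 km.
Transfer time t = π√(a_t³/μ) = π√((1.6004×10^5)³ / 8.658×10^6) = 68360 s.
Converting: 68360 s ÷ 3600 s/hour = 18.99 hours.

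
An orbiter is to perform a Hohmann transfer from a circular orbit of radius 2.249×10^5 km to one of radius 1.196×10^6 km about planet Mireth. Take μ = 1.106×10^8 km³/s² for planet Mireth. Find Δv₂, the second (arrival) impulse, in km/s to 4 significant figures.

Δv₂ = 4.206 km/s

Semi-major axis of the transfer orbit: a_t = (2.249×10^5 + 1.196×10^6)/2 = 7.1045×10^5 km.
On the circular orbit at r = 1.196×10^6 km, v_c = √(μ/r) = 9.6164 km/s.
Transfer-orbit speed at the same r (vis-viva, a = a_t): v_t = √[μ(2/r − 1/a_t)] = 5.4105 km/s.
Δv₂ = |v_t − v_c| = |5.4105 − 9.6164| = 4.206 km/s.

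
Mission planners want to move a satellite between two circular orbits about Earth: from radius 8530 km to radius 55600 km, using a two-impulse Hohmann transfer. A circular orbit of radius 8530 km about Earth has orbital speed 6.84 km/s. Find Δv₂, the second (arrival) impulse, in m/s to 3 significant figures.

Δv₂ = 1300 m/s

From the circular-orbit relation v² = μ/r at r = 8530 km: μ = v²r = (6.84)² × 8530 = 3.99081×10^5 km³/s².
Semi-major axis of the transfer orbit: a_t = (8530 + 55600)/2 = 32065 km.
Circular speed at r = 55600 km: v_c = √(μ/r) = 2.679 km/s.
Vis-viva on the transfer ellipse at r = 55600 km gives v_t = √[μ(2/r − 1/a_t)] = 1.382 km/s.
Δv₂ = |v_t − v_c| = |1.382 − 2.679| = 1.297 km/s.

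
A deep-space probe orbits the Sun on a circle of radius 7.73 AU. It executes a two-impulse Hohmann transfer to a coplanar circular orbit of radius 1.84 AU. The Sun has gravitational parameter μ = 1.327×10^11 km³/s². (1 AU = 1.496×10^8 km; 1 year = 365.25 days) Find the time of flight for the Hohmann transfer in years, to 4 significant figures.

t = 5.234 years

In km: r₁ = 7.73 × 1.496×10^8 = 1.156408×10^9 km; r₂ = 1.84 × 1.496×10^8 = 2.75264×10^8 km.
The Hohmann ellipse has a_t = (r₁ + r₂)/2 = 7.15836×10^8 km.
By Kepler's third law the transfer-orbit period is T = 2π√(a_t³/μ), so t = T/2 = 1.6517×10^8 s.
Converting: 1.6517×10^8 s ÷ 3.15576×10^7 s/year (365.25 × 86400) = 5.234 years.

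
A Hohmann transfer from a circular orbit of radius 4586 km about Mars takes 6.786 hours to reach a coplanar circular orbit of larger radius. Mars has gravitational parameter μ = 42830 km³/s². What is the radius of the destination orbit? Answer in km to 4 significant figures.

Transfer time t = 6.786 hours = 24429.6 s, and t = π√(a_t³/μ).
So a_t = (μ t²/π²)^(1/3) = (42830 × (24429.6)² / π²)^(1/3) = 13733 km.
Since a_t = (r₁ + r₂)/2, r₂ = 2a_t − r₁ = 2×13733 − 4586 = 22880 km.

r₂ = 22880 km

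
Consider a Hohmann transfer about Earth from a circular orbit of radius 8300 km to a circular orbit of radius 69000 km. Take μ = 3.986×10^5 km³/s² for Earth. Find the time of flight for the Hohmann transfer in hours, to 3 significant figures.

t = 10.5 hours

Semi-major axis of the transfer orbit: a_t = (8300 + 69000)/2 = 38650 km.
Transfer time t = π√(a_t³/μ) = π√((38650)³ / 3.986×10^5) = 37810 s.
Converting: 37810 s ÷ 3600 s/hour = 10.5 hours.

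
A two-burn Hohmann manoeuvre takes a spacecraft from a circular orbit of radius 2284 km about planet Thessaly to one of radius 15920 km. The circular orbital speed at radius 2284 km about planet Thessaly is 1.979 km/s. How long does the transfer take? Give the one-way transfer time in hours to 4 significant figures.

t = 8.012 hours

From the circular-orbit relation v² = μ/r at r = 2284 km: μ = v²r = (1.979)² × 2284 = 8945.15 km³/s².
The Hohmann ellipse has a_t = (r₁ + r₂)/2 = 9102 km.
Transfer time t = π√(a_t³/μ) = π√((9102)³ / 8945.15) = 28844 s.
Converting: 28844 s ÷ 3600 s/hour = 8.012 hours.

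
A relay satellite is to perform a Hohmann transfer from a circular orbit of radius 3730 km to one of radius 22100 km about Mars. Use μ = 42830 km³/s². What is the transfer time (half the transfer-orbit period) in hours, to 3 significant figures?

t = 6.19 hours

Transfer-ellipse semi-major axis a_t = (r₁ + r₂)/2 = (3730 + 22100)/2 = 12915 km.
By Kepler's third law the transfer-orbit period is T = 2π√(a_t³/μ), so t = T/2 = 22280 s.
Converting: 22280 s ÷ 3600 s/hour = 6.19 hours.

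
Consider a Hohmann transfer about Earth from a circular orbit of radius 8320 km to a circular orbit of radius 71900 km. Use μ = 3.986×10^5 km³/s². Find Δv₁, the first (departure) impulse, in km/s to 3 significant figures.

Semi-major axis of the transfer orbit: a_t = (8320 + 71900)/2 = 40110 km.
On the circular orbit at r = 8320 km, v_c = √(μ/r) = 6.92161 km/s.
Vis-viva on the transfer ellipse at r = 8320 km gives v_t = √[μ(2/r − 1/a_t)] = 9.26713 km/s.
Δv₁ = |v_t − v_c| = |9.26713 − 6.92161| = 2.346 km/s.

Δv₁ = 2.35 km/s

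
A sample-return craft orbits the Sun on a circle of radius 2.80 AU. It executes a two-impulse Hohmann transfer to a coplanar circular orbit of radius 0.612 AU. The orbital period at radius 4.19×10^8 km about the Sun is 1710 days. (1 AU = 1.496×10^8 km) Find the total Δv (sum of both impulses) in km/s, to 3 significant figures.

From Kepler's third law T² = 4π²r³/μ at r = 4.19×10^8 km, T = 1710 days = 1710 × 86400 s = 1.47744×10^8 s: μ = 4π²r³/T² = 1.33040×10^11 km³/s².
In km: r₁ = 2.80 × 1.496×10^8 = 4.1888×10^8 km; r₂ = 0.612 × 1.496×10^8 = 9.15552×10^7 km.
The Hohmann ellipse has a_t = (r₁ + r₂)/2 = 2.552176×10^8 km.
At r₁ the circular-orbit speed is v₁ = √(μ/r₁) = 17.8216 km/s.
Transfer-orbit speed at r₁ (vis-viva equation): v_a = √[μ(2/r₁ − 1/a_t)] = 10.6741 km/s.
First burn Δv₁ = |v_a − v₁| = 7.1475 km/s.
Circular speed at r₂: v₂ = √(μ/r₂) = 38.120 km/s.
Transfer-orbit speed at r₂: v_p = √[μ(2/r₂ − 1/a_t)] = 48.836 km/s.
Second burn Δv₂ = |v₂ − v_p| = 10.716 km/s.
Δv = Δv₁ + Δv₂ = 7.1475 + 10.716 = 17.86 km/s.

Δv = 17.9 km/s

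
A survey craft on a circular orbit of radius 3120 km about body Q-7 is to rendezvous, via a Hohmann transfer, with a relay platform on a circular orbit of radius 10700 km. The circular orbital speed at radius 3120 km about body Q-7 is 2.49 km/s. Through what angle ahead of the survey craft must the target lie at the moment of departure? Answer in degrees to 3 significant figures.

From the circular-orbit relation v² = μ/r at r = 3120 km: μ = v²r = (2.49)² × 3120 = 19344.3 km³/s².
Transfer-ellipse semi-major axis a_t = (r₁ + r₂)/2 = (3120 + 10700)/2 = 6910 km.
The half-period of the transfer ellipse is t = π√(a_t³/μ) = 12974.5 s.
The target's mean motion on its circular orbit is ω₂ = √(μ/r₂³) = 1.25661×10^-4 rad/s.
Angle swept by the target during transfer: ω₂·t = 1.63039 rad = 93.41°.
Arrival is 180° from departure on the ellipse, so φ = 180° − 93.41° = 86.6°.

φ = 86.6°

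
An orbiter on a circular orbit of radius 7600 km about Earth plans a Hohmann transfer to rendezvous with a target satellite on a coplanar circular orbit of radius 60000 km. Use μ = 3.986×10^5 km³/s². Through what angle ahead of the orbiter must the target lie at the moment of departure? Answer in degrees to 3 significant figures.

Semi-major axis of the transfer orbit: a_t = (7600 + 60000)/2 = 33800 km.
Transfer time t = π√(a_t³/μ) = 30920 s.
The target's mean motion on its circular orbit is ω₂ = √(μ/r₂³) = 4.296×10^-5 rad/s.
Angle swept by the target during transfer: ω₂·t = 1.3283 rad = 76.11°.
The orbiter traverses 180° on the transfer ellipse, so the target must lead by 180° − 76.11° = 104°.

φ = 104°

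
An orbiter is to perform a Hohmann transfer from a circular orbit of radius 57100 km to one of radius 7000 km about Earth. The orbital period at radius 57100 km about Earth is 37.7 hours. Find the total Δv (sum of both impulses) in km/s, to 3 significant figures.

From Kepler's third law T² = 4π²r³/μ at r = 57100 km, T = 37.7 hours = 37.7 × 3600 s = 1.3572×10^5 s: μ = 4π²r³/T² = 3.99007×10^5 km³/s².
Semi-major axis of the transfer orbit: a_t = (57100 + 7000)/2 = 32050 km.
At r₁ the circular-orbit speed is v₁ = √(μ/r₁) = 2.643 km/s.
Transfer-orbit speed at r₁ (v² = μ(2/r − 1/a)): v_a = √[μ(2/r₁ − 1/a_t)] = 1.235 km/s.
First burn Δv₁ = |v_a − v₁| = 1.408 km/s.
At r₂, v₂ = √(μ/r₂) = 7.5499 km/s.
Transfer-orbit speed at r₂: v_p = √[μ(2/r₂ − 1/a_t)] = 10.077 km/s.
Second burn Δv₂ = |v₂ − v_p| = 2.527 km/s.
Δv = Δv₁ + Δv₂ = 1.408 + 2.527 = 3.935 km/s.

Δv = 3.94 km/s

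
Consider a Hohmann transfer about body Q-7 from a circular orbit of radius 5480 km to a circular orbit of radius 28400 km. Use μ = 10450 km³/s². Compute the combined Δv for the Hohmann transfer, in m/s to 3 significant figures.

Transfer-ellipse semi-major axis a_t = (r₁ + r₂)/2 = (5480 + 28400)/2 = 16940 km.
At r₁ the circular-orbit speed is v₁ = √(μ/r₁) = 1.3809 km/s.
Transfer-orbit speed at r₁ (vis-viva): v_p = √[μ(2/r₁ − 1/a_t)] = 1.7880 km/s.
First burn Δv₁ = |v_p − v₁| = 0.4071 km/s.
At r₂, v₂ = √(μ/r₂) = 0.6066 km/s.
Transfer-orbit speed at r₂: v_a = √[μ(2/r₂ − 1/a_t)] = 0.3450 km/s.
Second burn Δv₂ = |v₂ − v_a| = 0.2616 km/s.
Δv = Δv₁ + Δv₂ = 0.4071 + 0.2616 = 0.6687 km/s.

Δv = 669 m/s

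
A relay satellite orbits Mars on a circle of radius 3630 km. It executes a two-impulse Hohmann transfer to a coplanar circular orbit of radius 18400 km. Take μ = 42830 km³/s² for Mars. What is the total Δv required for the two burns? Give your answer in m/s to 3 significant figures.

The Hohmann ellipse has a_t = (r₁ + r₂)/2 = 11015 km.
Circular speed at r₁: v₁ = √(μ/r₁) = √(42830/3630) = 3.43495 km/s.
Transfer-orbit speed at r₁ (vis-viva equation): v_p = √[μ(2/r₁ − 1/a_t)] = 4.43953 km/s.
First burn Δv₁ = |v_p − v₁| = 1.0046 km/s.
Circular speed at r₂: v₂ = √(μ/r₂) = 1.525686 km/s.
Transfer-orbit speed at r₂: v_a = √[μ(2/r₂ − 1/a_t)] = 0.8758428 km/s.
Second burn Δv₂ = |v₂ − v_a| = 0.64984 km/s.
Δv = Δv₁ + Δv₂ = 1.0046 + 0.64984 = 1.654 km/s.

Δv = 1650 m/s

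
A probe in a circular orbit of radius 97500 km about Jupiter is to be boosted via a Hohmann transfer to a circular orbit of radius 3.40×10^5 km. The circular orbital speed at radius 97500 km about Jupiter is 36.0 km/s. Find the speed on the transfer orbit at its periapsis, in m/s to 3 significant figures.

From the circular-orbit relation v² = μ/r at r = 97500 km: μ = v²r = (36.0)² × 97500 = 1.26360×10^8 km³/s².
The Hohmann ellipse has a_t = (r₁ + r₂)/2 = 2.1875×10^5 km.
The periapsis of the transfer ellipse is at r = 97500 km.
Applying v² = μ(2/r − 1/a_t): v = 44.88 km/s.

v = 44900 m/s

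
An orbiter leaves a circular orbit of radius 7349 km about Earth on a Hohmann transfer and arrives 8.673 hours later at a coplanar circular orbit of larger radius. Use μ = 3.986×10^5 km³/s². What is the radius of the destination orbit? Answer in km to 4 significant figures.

Transfer time t = 8.673 hours = 31222.8 s, and t = π√(a_t³/μ).
So a_t = (μ t²/π²)^(1/3) = (3.986×10^5 × (31222.8)² / π²)^(1/3) = 34019 km.
Since a_t = (r₁ + r₂)/2, r₂ = 2a_t − r₁ = 2×34019 − 7349 = 60689 km.

r₂ = 60690 km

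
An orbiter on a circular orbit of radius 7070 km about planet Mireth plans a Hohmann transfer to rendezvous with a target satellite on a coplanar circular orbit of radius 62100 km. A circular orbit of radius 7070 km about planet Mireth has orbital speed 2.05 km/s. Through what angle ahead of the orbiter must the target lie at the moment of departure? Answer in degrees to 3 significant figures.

φ = 105°

From the circular-orbit relation v² = μ/r at r = 7070 km: μ = v²r = (2.05)² × 7070 = 29711.7 km³/s².
Transfer-ellipse semi-major axis a_t = (r₁ + r₂)/2 = (7070 + 62100)/2 = 34585 km.
The half-period of the transfer ellipse is t = π√(a_t³/μ) = 1.17224×10^5 s.
The target's mean motion on its circular orbit is ω₂ = √(μ/r₂³) = 1.11385×10^-5 rad/s.
Angle swept by the target during transfer: ω₂·t = 1.3057 rad = 74.81°.
The orbiter traverses 180° on the transfer ellipse, so the target must lead by 180° − 74.81° = 105°.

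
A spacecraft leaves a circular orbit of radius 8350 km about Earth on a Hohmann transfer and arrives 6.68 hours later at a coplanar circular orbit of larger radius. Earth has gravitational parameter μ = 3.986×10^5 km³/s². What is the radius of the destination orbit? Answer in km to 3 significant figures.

Transfer time t = 6.68 hours = 24048 s, and t = π√(a_t³/μ).
So a_t = (μ t²/π²)^(1/3) = (3.986×10^5 × (24048)² / π²)^(1/3) = 28585 km.
Since a_t = (r₁ + r₂)/2, r₂ = 2a_t − r₁ = 2×28585 − 8350 = 48820 km.

r₂ = 48800 km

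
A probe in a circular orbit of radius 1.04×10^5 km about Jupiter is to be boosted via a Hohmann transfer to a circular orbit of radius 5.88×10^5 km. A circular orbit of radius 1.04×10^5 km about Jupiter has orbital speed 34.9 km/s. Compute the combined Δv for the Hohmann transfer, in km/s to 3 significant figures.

From the circular-orbit relation v² = μ/r at r = 1.04×10^5 km: μ = v²r = (34.9)² × 1.04×10^5 = 1.26673×10^8 km³/s².
The Hohmann ellipse has a_t = (r₁ + r₂)/2 = 3.460×10^5 km.
At r₁ the circular-orbit speed is v₁ = √(μ/r₁) = 34.90 km/s.
Transfer-orbit speed at r₁ (vis-viva): v_p = √[μ(2/r₁ − 1/a_t)] = 45.50 km/s.
First burn Δv₁ = |v_p − v₁| = 10.60 km/s.
At r₂, v₂ = √(μ/r₂) = 14.678 km/s.
Transfer-orbit speed at r₂: v_a = √[μ(2/r₂ − 1/a_t)] = 8.0470 km/s.
Second burn Δv₂ = |v₂ − v_a| = 6.631 km/s.
Total Δv = Δv₁ + Δv₂ = 17.23 km/s.

Δv = 17.2 km/s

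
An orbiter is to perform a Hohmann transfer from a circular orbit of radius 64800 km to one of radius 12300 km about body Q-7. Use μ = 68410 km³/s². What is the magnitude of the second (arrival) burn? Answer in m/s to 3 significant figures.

Δv₂ = 699 m/s

The Hohmann ellipse has a_t = (r₁ + r₂)/2 = 38550 km.
Circular speed at r = 12300 km: v_c = √(μ/r) = 2.3583 km/s.
Vis-viva on the transfer ellipse at r = 12300 km gives v_t = √[μ(2/r − 1/a_t)] = 3.0576 km/s.
Δv₂ = |v_t − v_c| = |3.0576 − 2.3583| = 0.6993 km/s.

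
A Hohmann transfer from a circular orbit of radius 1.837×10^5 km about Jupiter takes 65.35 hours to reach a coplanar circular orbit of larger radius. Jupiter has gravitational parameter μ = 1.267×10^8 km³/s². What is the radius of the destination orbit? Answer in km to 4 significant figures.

Transfer time t = 65.35 hours = 2.3526×10^5 s, and t = π√(a_t³/μ).
So a_t = (μ t²/π²)^(1/3) = (1.267×10^8 × (2.3526×10^5)² / π²)^(1/3) = 8.9233×10^5 km.
Since a_t = (r₁ + r₂)/2, r₂ = 2a_t − r₁ = 2×8.9233×10^5 − 1.837×10^5 = 1.60096×10^6 km.

r₂ = 1.601×10^6 km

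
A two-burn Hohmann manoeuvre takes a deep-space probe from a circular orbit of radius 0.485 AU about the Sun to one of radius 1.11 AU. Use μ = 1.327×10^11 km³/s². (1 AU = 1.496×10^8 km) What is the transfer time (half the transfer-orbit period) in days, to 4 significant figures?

t = 130.1 days

In km: r₁ = 0.485 × 1.496×10^8 = 7.2556×10^7 km; r₂ = 1.11 × 1.496×10^8 = 1.66056×10^8 km.
The Hohmann ellipse has a_t = (r₁ + r₂)/2 = 1.19306×10^8 km.
By Kepler's third law the transfer-orbit period is T = 2π√(a_t³/μ), so t = T/2 = 1.124×10^7 s.
Converting: 1.124×10^7 s ÷ 86400 s/day = 130.1 days.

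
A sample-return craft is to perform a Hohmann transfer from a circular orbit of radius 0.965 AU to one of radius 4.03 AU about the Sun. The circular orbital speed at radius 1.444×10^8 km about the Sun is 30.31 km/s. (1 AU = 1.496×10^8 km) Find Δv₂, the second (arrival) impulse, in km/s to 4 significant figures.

From the circular-orbit relation v² = μ/r at r = 1.444×10^8 km: μ = v²r = (30.31)² × 1.444×10^8 = 1.32660×10^11 km³/s².
In km: r₁ = 0.965 × 1.496×10^8 = 1.44364×10^8 km; r₂ = 4.03 × 1.496×10^8 = 6.02888×10^8 km.
Semi-major axis of the transfer orbit: a_t = (1.44364×10^8 + 6.02888×10^8)/2 = 3.73626×10^8 km.
Circular speed at r = 6.02888×10^8 km: v_c = √(μ/r) = 14.834 km/s.
Vis-viva on the transfer ellipse at r = 6.02888×10^8 km gives v_t = √[μ(2/r − 1/a_t)] = 9.2207 km/s.
Δv₂ = |v_t − v_c| = |9.2207 − 14.834| = 5.613 km/s.

Δv₂ = 5.613 km/s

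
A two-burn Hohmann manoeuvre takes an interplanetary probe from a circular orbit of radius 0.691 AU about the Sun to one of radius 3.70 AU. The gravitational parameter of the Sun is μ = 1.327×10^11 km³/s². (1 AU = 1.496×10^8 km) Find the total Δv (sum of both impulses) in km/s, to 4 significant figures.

In km: r₁ = 0.691 × 1.496×10^8 = 1.033736×10^8 km; r₂ = 3.70 × 1.496×10^8 = 5.5352×10^8 km.
Semi-major axis of the transfer orbit: a_t = (1.033736×10^8 + 5.5352×10^8)/2 = 3.284468×10^8 km.
At r₁ the circular-orbit speed is v₁ = √(μ/r₁) = 35.83 km/s.
Transfer-orbit speed at r₁ (vis-viva): v_p = √[μ(2/r₁ − 1/a_t)] = 46.51 km/s.
First burn Δv₁ = |v_p − v₁| = 10.68 km/s.
At r₂, v₂ = √(μ/r₂) = 15.483 km/s.
Transfer-orbit speed at r₂: v_a = √[μ(2/r₂ − 1/a_t)] = 8.6864 km/s.
Second burn Δv₂ = |v₂ − v_a| = 6.797 km/s.
Total Δv = Δv₁ + Δv₂ = 17.48 km/s.

Δv = 17.48 km/s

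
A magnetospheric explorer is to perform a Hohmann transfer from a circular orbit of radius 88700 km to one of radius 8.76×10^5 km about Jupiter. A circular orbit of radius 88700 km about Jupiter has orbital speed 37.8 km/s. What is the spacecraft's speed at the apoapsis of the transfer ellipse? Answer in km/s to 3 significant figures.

From the circular-orbit relation v² = μ/r at r = 88700 km: μ = v²r = (37.8)² × 88700 = 1.26738×10^8 km³/s².
Transfer-ellipse semi-major axis a_t = (r₁ + r₂)/2 = (88700 + 8.760×10^5)/2 = 4.8235×10^5 km.
At apoapsis, r = 8.760×10^5 km.
Vis-viva: v = √[μ(2/r − 1/a_t)] = √[1.26738×10^8 × (2/8.760×10^5 − 1/4.8235×10^5)] = 5.158 km/s.

v = 5.16 km/s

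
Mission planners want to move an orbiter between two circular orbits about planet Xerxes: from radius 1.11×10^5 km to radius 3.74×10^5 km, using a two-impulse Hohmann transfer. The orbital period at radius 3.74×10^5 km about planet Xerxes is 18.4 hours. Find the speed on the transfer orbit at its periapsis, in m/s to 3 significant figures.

v = 80900 m/s

From Kepler's third law T² = 4π²r³/μ at r = 3.74×10^5 km, T = 18.4 hours = 18.4 × 3600 s = 66240 s: μ = 4π²r³/T² = 4.70689×10^8 km³/s².
Semi-major axis of the transfer orbit: a_t = (1.110×10^5 + 3.740×10^5)/2 = 2.425×10^5 km.
The periapsis of the transfer ellipse is at r = 1.110×10^5 km.
From the vis-viva equation, v = √[μ(2/r − 1/a_t)] = 80.87 km/s.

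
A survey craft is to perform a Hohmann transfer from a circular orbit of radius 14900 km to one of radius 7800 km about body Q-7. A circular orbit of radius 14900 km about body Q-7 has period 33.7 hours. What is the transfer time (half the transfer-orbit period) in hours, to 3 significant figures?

t = 11.2 hours

From Kepler's third law T² = 4π²r³/μ at r = 14900 km, T = 33.7 hours = 33.7 × 3600 s = 1.2132×10^5 s: μ = 4π²r³/T² = 8872.66 km³/s².
The Hohmann ellipse has a_t = (r₁ + r₂)/2 = 11350 km.
Half the transfer-orbit period gives t = π√(a_t³/μ) = 40330 s.
Converting: 40330 s ÷ 3600 s/hour = 11.2 hours.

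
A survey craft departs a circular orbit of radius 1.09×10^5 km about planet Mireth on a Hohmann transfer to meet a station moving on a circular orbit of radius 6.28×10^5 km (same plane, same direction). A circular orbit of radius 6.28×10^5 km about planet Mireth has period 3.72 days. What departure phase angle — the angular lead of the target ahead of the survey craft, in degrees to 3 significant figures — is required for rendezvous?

From Kepler's third law T² = 4π²r³/μ at r = 6.28×10^5 km, T = 3.72 days = 3.72 × 86400 s = 3.21408×10^5 s: μ = 4π²r³/T² = 9.46510×10^7 km³/s².
Semi-major axis of the transfer orbit: a_t = (1.090×10^5 + 6.280×10^5)/2 = 3.685×10^5 km.
The half-period of the transfer ellipse is t = π√(a_t³/μ) = 72230 s.
Target angular speed ω₂ = √(μ/r₂³) = 1.955×10^-5 rad/s.
Angle swept by the target during transfer: ω₂·t = 1.4121 rad = 80.91°.
Arrival is 180° from departure on the ellipse, so φ = 180° − 80.91° = 99.1°.

φ = 99.1°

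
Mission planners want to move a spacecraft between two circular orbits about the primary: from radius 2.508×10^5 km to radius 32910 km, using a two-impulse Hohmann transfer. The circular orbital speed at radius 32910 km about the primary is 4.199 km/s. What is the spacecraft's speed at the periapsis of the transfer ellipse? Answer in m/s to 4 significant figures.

From the circular-orbit relation v² = μ/r at r = 32910 km: μ = v²r = (4.199)² × 32910 = 5.80256×10^5 km³/s².
Semi-major axis of the transfer orbit: a_t = (2.508×10^5 + 32910)/2 = 1.41855×10^5 km.
At periapsis, r = 32910 km.
Vis-viva: v = √[μ(2/r − 1/a_t)] = √[5.80256×10^5 × (2/32910 − 1/1.41855×10^5)] = 5.583 km/s.

v = 5583 m/s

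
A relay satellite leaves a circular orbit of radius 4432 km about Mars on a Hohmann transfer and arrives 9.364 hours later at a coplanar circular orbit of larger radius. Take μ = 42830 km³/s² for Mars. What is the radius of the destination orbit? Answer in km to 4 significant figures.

r₂ = 29610 km

Transfer time t = 9.364 hours = 33710.4 s, and t = π√(a_t³/μ).
So a_t = (μ t²/π²)^(1/3) = (42830 × (33710.4)² / π²)^(1/3) = 17021 km.
Since a_t = (r₁ + r₂)/2, r₂ = 2a_t − r₁ = 2×17021 − 4432 = 29610 km.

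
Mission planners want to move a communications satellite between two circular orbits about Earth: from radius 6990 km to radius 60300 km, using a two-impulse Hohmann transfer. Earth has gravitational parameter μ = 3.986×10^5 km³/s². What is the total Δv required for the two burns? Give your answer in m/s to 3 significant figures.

Transfer-ellipse semi-major axis a_t = (r₁ + r₂)/2 = (6990 + 60300)/2 = 33645 km.
At r₁ the circular-orbit speed is v₁ = √(μ/r₁) = 7.5514 km/s.
Transfer-orbit speed at r₁ (vis-viva): v_p = √[μ(2/r₁ − 1/a_t)] = 10.109 km/s.
First burn Δv₁ = |v_p − v₁| = 2.558 km/s.
Circular speed at r₂: v₂ = √(μ/r₂) = 2.571 km/s.
Transfer-orbit speed at r₂: v_a = √[μ(2/r₂ − 1/a_t)] = 1.172 km/s.
Second burn Δv₂ = |v₂ − v_a| = 1.399 km/s.
Δv = Δv₁ + Δv₂ = 2.558 + 1.399 = 3.957 km/s.

Δv = 3960 m/s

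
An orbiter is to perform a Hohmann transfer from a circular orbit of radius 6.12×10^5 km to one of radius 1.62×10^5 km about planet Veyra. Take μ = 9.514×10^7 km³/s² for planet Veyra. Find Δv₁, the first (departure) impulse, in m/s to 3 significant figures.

Transfer-ellipse semi-major axis a_t = (r₁ + r₂)/2 = (6.120×10^5 + 1.620×10^5)/2 = 3.870×10^5 km.
On the circular orbit at r = 6.120×10^5 km, v_c = √(μ/r) = 12.468 km/s.
Vis-viva on the transfer ellipse at r = 6.120×10^5 km gives v_t = √[μ(2/r − 1/a_t)] = 8.0669 km/s.
Δv₁ = |v_t − v_c| = |8.0669 − 12.468| = 4.401 km/s.

Δv₁ = 4400 m/s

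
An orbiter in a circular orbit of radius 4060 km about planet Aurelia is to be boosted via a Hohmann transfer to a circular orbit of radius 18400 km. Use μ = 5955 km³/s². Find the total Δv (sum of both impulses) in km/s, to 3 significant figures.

Semi-major axis of the transfer orbit: a_t = (4060 + 18400)/2 = 11230 km.
Circular speed at r₁: v₁ = √(μ/r₁) = √(5955/4060) = 1.21109 km/s.
On the transfer ellipse at r₁, vis-viva gives v_p = √[μ(2/r₁ − 1/a_t)] = 1.55023 km/s.
First burn Δv₁ = |v_p − v₁| = 0.33914 km/s.
Circular speed at r₂: v₂ = √(μ/r₂) = 0.56889 km/s.
Transfer-orbit speed at r₂: v_a = √[μ(2/r₂ − 1/a_t)] = 0.34206 km/s.
Second burn Δv₂ = |v₂ − v_a| = 0.22683 km/s.
Δv = Δv₁ + Δv₂ = 0.33914 + 0.22683 = 0.5660 km/s.

Δv = 0.566 km/s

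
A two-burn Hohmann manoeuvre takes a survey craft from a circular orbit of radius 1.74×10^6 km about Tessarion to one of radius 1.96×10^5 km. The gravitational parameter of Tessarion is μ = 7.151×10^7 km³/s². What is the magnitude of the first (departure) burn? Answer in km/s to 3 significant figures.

The Hohmann ellipse has a_t = (r₁ + r₂)/2 = 9.680×10^5 km.
Circular speed at r = 1.740×10^6 km: v_c = √(μ/r) = 6.411 km/s.
Transfer-orbit speed at the same r (vis-viva, a = a_t): v_t = √[μ(2/r − 1/a_t)] = 2.885 km/s.
Δv₁ = |v_t − v_c| = |2.885 − 6.411| = 3.526 km/s.

Δv₁ = 3.53 km/s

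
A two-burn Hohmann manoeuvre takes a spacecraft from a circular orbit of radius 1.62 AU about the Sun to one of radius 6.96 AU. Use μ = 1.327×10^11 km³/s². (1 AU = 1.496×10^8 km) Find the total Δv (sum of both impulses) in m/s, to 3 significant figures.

In km: r₁ = 1.62 × 1.496×10^8 = 2.42352×10^8 km; r₂ = 6.96 × 1.496×10^8 = 1.041216×10^9 km.
The Hohmann ellipse has a_t = (r₁ + r₂)/2 = 6.41784×10^8 km.
Circular speed at r₁: v₁ = √(μ/r₁) = √(1.327×10^11/2.42352×10^8) = 23.400 km/s.
Transfer-orbit speed at r₁ (v² = μ(2/r − 1/a)): v_p = √[μ(2/r₁ − 1/a_t)] = 29.805 km/s.
First burn Δv₁ = |v_p − v₁| = 6.405 km/s.
Circular speed at r₂: v₂ = √(μ/r₂) = 11.289 km/s.
Transfer-orbit speed at r₂: v_a = √[μ(2/r₂ − 1/a_t)] = 6.9374 km/s.
Second burn Δv₂ = |v₂ − v_a| = 4.352 km/s.
Δv = Δv₁ + Δv₂ = 6.405 + 4.352 = 10.76 km/s.

Δv = 10800 m/s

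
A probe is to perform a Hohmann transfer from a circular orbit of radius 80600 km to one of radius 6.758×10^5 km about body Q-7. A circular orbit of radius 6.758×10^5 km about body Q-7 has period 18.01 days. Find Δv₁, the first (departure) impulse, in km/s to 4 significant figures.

From Kepler's third law T² = 4π²r³/μ at r = 6.758×10^5 km, T = 18.01 days = 18.01 × 86400 s = 1.556064×10^6 s: μ = 4π²r³/T² = 5.03222×10^6 km³/s².
The Hohmann ellipse has a_t = (r₁ + r₂)/2 = 3.782×10^5 km.
On the circular orbit at r = 80600 km, v_c = √(μ/r) = 7.90155 km/s.
Vis-viva on the transfer ellipse at r = 80600 km gives v_t = √[μ(2/r − 1/a_t)] = 10.5623 km/s.
Δv₁ = |v_t − v_c| = |10.5623 − 7.90155| = 2.661 km/s.

Δv₁ = 2.661 km/s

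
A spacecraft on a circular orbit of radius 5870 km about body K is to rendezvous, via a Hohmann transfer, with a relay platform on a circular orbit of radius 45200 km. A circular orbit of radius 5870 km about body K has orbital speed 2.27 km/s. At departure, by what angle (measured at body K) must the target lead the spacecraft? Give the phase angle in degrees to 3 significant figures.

From the circular-orbit relation v² = μ/r at r = 5870 km: μ = v²r = (2.27)² × 5870 = 30247.5 km³/s².
The Hohmann ellipse has a_t = (r₁ + r₂)/2 = 25535 km.
Transfer time t = π√(a_t³/μ) = 73710 s.
Target angular speed ω₂ = √(μ/r₂³) = 1.810×10^-5 rad/s.
Angle swept by the target during transfer: ω₂·t = 1.334 rad = 76.43°.
Arrival is 180° from departure on the ellipse, so φ = 180° − 76.43° = 104°.

φ = 104°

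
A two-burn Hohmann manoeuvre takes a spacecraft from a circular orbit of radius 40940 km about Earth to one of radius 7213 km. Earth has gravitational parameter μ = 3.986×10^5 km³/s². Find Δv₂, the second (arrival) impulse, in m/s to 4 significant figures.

Transfer-ellipse semi-major axis a_t = (r₁ + r₂)/2 = (40940 + 7213)/2 = 24076.5 km.
Circular speed at r = 7213 km: v_c = √(μ/r) = 7.434 km/s.
Vis-viva on the transfer ellipse at r = 7213 km gives v_t = √[μ(2/r − 1/a_t)] = 9.694 km/s.
Δv₂ = |v_t − v_c| = |9.694 − 7.434| = 2.260 km/s.

Δv₂ = 2260 m/s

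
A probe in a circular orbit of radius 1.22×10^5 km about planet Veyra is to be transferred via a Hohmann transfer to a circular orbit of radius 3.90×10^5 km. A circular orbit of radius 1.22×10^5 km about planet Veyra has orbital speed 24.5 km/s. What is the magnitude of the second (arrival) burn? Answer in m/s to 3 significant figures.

From the circular-orbit relation v² = μ/r at r = 1.22×10^5 km: μ = v²r = (24.5)² × 1.22×10^5 = 7.32305×10^7 km³/s².
Transfer-ellipse semi-major axis a_t = (r₁ + r₂)/2 = (1.220×10^5 + 3.900×10^5)/2 = 2.560×10^5 km.
Circular speed at r = 3.900×10^5 km: v_c = √(μ/r) = 13.703 km/s.
Vis-viva on the transfer ellipse at r = 3.900×10^5 km gives v_t = √[μ(2/r − 1/a_t)] = 9.4596 km/s.
Δv₂ = |v_t − v_c| = |9.4596 − 13.703| = 4.243 km/s.

Δv₂ = 4240 m/s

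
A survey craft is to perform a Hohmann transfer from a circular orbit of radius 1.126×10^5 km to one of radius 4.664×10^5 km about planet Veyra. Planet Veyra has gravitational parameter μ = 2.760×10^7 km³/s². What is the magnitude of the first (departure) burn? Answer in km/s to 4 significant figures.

Δv₁ = 4.216 km/s

The Hohmann ellipse has a_t = (r₁ + r₂)/2 = 2.895×10^5 km.
On the circular orbit at r = 1.126×10^5 km, v_c = √(μ/r) = 15.656 km/s.
Vis-viva on the transfer ellipse at r = 1.126×10^5 km gives v_t = √[μ(2/r − 1/a_t)] = 19.872 km/s.
Δv₁ = |v_t − v_c| = |19.872 − 15.656| = 4.216 km/s.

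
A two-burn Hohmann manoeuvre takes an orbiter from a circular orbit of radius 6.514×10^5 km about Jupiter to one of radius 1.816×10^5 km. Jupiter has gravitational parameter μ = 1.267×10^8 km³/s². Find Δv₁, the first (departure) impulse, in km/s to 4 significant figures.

Δv₁ = 4.737 km/s

Transfer-ellipse semi-major axis a_t = (r₁ + r₂)/2 = (6.514×10^5 + 1.816×10^5)/2 = 4.165×10^5 km.
On the circular orbit at r = 6.514×10^5 km, v_c = √(μ/r) = 13.946 km/s.
Vis-viva on the transfer ellipse at r = 6.514×10^5 km gives v_t = √[μ(2/r − 1/a_t)] = 9.2091 km/s.
Δv₁ = |v_t − v_c| = |9.2091 − 13.946| = 4.737 km/s.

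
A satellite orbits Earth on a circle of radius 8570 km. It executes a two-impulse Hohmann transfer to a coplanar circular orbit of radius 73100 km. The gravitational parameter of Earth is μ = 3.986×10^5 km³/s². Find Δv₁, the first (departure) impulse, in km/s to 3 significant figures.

The Hohmann ellipse has a_t = (r₁ + r₂)/2 = 40835 km.
On the circular orbit at r = 8570 km, v_c = √(μ/r) = 6.820 km/s.
Transfer-orbit speed at the same r (vis-viva, a = a_t): v_t = √[μ(2/r − 1/a_t)] = 9.125 km/s.
Δv₁ = |v_t − v_c| = |9.125 − 6.820| = 2.305 km/s.

Δv₁ = 2.30 km/s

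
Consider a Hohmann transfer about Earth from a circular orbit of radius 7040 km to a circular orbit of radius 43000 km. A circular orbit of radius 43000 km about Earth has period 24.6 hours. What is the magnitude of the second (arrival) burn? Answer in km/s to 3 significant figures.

Δv₂ = 1.43 km/s

From Kepler's third law T² = 4π²r³/μ at r = 43000 km, T = 24.6 hours = 24.6 × 3600 s = 88560 s: μ = 4π²r³/T² = 4.00212×10^5 km³/s².
The Hohmann ellipse has a_t = (r₁ + r₂)/2 = 25020 km.
On the circular orbit at r = 43000 km, v_c = √(μ/r) = 3.0507788 km/s.
Vis-viva on the transfer ellipse at r = 43000 km gives v_t = √[μ(2/r − 1/a_t)] = 1.6182790 km/s.
Δv₂ = |v_t − v_c| = |1.6182790 − 3.0507788| = 1.432 km/s.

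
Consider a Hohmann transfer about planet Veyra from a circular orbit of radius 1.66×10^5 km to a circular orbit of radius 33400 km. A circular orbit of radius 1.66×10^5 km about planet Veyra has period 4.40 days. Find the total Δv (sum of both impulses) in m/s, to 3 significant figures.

From Kepler's third law T² = 4π²r³/μ at r = 1.66×10^5 km, T = 4.40 days = 4.40 × 86400 s = 3.8016×10^5 s: μ = 4π²r³/T² = 1.24954×10^6 km³/s².
The Hohmann ellipse has a_t = (r₁ + r₂)/2 = 99700 km.
At r₁ the circular-orbit speed is v₁ = √(μ/r₁) = 2.744 km/s.
Transfer-orbit speed at r₁ (v² = μ(2/r − 1/a)): v_a = √[μ(2/r₁ − 1/a_t)] = 1.588 km/s.
First burn Δv₁ = |v_a − v₁| = 1.156 km/s.
At r₂, v₂ = √(μ/r₂) = 6.116 km/s.
Transfer-orbit speed at r₂: v_p = √[μ(2/r₂ − 1/a_t)] = 7.892 km/s.
Second burn Δv₂ = |v₂ − v_p| = 1.776 km/s.
Total Δv = Δv₁ + Δv₂ = 2.932 km/s.

Δv = 2930 m/s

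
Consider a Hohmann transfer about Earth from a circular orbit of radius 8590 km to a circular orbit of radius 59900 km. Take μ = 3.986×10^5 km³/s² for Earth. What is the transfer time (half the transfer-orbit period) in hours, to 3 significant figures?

The Hohmann ellipse has a_t = (r₁ + r₂)/2 = 34245 km.
Half the transfer-orbit period gives t = π√(a_t³/μ) = 31530 s.
Converting: 31530 s ÷ 3600 s/hour = 8.76 hours.

t = 8.76 hours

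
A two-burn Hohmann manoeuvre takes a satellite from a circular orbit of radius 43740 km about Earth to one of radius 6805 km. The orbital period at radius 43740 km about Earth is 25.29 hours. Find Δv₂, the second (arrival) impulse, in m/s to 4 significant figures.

Δv₂ = 2415 m/s

From Kepler's third law T² = 4π²r³/μ at r = 43740 km, T = 25.29 hours = 25.29 × 3600 s = 91044 s: μ = 4π²r³/T² = 3.98560×10^5 km³/s².
Semi-major axis of the transfer orbit: a_t = (43740 + 6805)/2 = 25272.5 km.
Circular speed at r = 6805 km: v_c = √(μ/r) = 7.6530 km/s.
Transfer-orbit speed at the same r (vis-viva, a = a_t): v_t = √[μ(2/r − 1/a_t)] = 10.068 km/s.
Δv₂ = |v_t − v_c| = |10.068 − 7.6530| = 2.415 km/s.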